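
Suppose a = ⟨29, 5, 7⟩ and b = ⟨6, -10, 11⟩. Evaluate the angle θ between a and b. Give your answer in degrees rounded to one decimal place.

65.5

a · b = 29·6 + 5·(-10) + 7·11 = 174 - 50 + 77 = 201
|a|² = 841 + 25 + 49 = 915,  |a| = √915 ≈ 30.248967
|b|² = 36 + 100 + 121 = 257,  |b| = √257 ≈ 16.031220
cos θ = 201 / (30.248967 · 16.031220) ≈ 0.41449
θ = arccos(0.41449) ≈ 65.5°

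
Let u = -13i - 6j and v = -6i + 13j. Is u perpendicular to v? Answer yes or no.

yes

u · v = (-13)·(-6) + (-6)·13 = 78 - 78 = 0
Zero, so the vectors are orthogonal.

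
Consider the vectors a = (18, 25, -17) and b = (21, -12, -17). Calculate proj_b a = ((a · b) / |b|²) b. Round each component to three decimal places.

a · b = 18·21 + 25·(-12) + (-17)·(-17) = 378 - 300 + 289 = 367
|b|² = 441 + 144 + 289 = 874
proj_b a = (367/874) · (21, -12, -17) ≈ (8.818, -5.039, -7.138)

(8.818, -5.039, -7.138)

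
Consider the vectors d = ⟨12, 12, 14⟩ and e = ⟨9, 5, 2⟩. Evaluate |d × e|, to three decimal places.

i: 12·2 - 14·5 = 24 - 70 = -46
j: 14·9 - 12·2 = 126 - 24 = 102
k: 12·5 - 12·9 = 60 - 108 = -48
d × e = (-46, 102, -48)
|d × e| = √((-46)² + 102² + (-48)²) = √14824 ≈ 121.7539

121.754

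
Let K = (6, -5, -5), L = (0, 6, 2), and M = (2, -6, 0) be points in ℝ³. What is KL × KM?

KL = (-6, 11, 7)
KM = (-4, -1, 5)
i: 11·5 - 7·(-1) = 55 - (-7) = 62
j: 7·(-4) - (-6)·5 = -28 - (-30) = 2
k: (-6)·(-1) - 11·(-4) = 6 - (-44) = 50
KL × KM = (62, 2, 50)

(62, 2, 50)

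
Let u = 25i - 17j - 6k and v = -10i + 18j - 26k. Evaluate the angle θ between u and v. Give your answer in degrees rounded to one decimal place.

u · v = 25·(-10) + (-17)·18 + (-6)·(-26) = -250 - 306 + 156 = -400
|u|² = 625 + 289 + 36 = 950,  |u| = √950 ≈ 30.822070
|v|² = 100 + 324 + 676 = 1100,  |v| = √1100 ≈ 33.166248
cos θ = -400 / (30.822070 · 33.166248) ≈ -0.39129
θ = arccos(-0.39129) ≈ 113.0°

113.0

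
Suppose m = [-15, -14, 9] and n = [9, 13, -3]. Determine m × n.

i: (-14)·(-3) - 9·13 = 42 - 117 = -75
j: 9·9 - (-15)·(-3) = 81 - 45 = 36
k: (-15)·13 - (-14)·9 = -195 - (-126) = -69
m × n = (-75, 36, -69)

(-75, 36, -69)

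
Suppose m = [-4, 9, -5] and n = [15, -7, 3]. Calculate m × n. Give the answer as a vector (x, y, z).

i: 9·3 - (-5)·(-7) = 27 - 35 = -8
j: (-5)·15 - (-4)·3 = -75 - (-12) = -63
k: (-4)·(-7) - 9·15 = 28 - 135 = -107
m × n = (-8, -63, -107)

(-8, -63, -107)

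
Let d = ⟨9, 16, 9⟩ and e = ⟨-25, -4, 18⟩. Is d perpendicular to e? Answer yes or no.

no

d · e = 9·(-25) + 16·(-4) + 9·18 = -225 - 64 + 162 = -127
Nonzero, so the vectors are not orthogonal.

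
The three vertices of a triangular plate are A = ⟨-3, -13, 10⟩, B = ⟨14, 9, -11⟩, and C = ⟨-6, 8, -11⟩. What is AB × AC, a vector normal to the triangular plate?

AB = (17, 22, -21)
AC = (-3, 21, -21)
i: 22·(-21) - (-21)·21 = -462 - (-441) = -21
j: (-21)·(-3) - 17·(-21) = 63 - (-357) = 420
k: 17·21 - 22·(-3) = 357 - (-66) = 423
AB × AC = (-21, 420, 423)

(-21, 420, 423)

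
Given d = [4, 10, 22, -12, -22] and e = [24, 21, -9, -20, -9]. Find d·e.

d · e = 4·24 + 10·21 + 22·(-9) + (-12)·(-20) + (-22)·(-9) = 96 + 210 - 198 + 240 + 198 = 546

546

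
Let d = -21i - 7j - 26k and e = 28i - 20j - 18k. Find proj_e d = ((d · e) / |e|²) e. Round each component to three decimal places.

(0.371, -0.265, -0.239)

d · e = (-21)·28 + (-7)·(-20) + (-26)·(-18) = -588 + 140 + 468 = 20
|e|² = 784 + 400 + 324 = 1508
proj_e d = (20/1508) · (28, -20, -18) ≈ (0.371, -0.265, -0.239)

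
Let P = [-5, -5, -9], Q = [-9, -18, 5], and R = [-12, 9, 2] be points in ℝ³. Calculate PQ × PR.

PQ = (-4, -13, 14)
PR = (-7, 14, 11)
i: (-13)·11 - 14·14 = -143 - 196 = -339
j: 14·(-7) - (-4)·11 = -98 - (-44) = -54
k: (-4)·14 - (-13)·(-7) = -56 - 91 = -147
PQ × PR = (-339, -54, -147)

(-339, -54, -147)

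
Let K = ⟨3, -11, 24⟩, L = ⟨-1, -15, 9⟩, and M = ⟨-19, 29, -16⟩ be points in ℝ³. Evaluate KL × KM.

(760, 170, -248)

KL = (-4, -4, -15)
KM = (-22, 40, -40)
i: (-4)·(-40) - (-15)·40 = 160 - (-600) = 760
j: (-15)·(-22) - (-4)·(-40) = 330 - 160 = 170
k: (-4)·40 - (-4)·(-22) = -160 - 88 = -248
KL × KM = (760, 170, -248)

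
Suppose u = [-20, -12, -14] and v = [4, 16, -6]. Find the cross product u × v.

(296, -176, -272)

i: (-12)·(-6) - (-14)·16 = 72 - (-224) = 296
j: (-14)·4 - (-20)·(-6) = -56 - 120 = -176
k: (-20)·16 - (-12)·4 = -320 - (-48) = -272
u × v = (296, -176, -272)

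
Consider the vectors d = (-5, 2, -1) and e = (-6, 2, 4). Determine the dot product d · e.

30

d · e = (-5)·(-6) + 2·2 + (-1)·4 = 30 + 4 - 4 = 30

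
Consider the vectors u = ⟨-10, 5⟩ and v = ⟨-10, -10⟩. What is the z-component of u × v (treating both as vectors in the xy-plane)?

150

(-10)·(-10) - 5·(-10) = 100 - (-50) = 150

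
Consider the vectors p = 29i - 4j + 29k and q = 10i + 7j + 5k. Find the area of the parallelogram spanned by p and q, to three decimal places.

360.282

i: (-4)·5 - 29·7 = -20 - 203 = -223
j: 29·10 - 29·5 = 290 - 145 = 145
k: 29·7 - (-4)·10 = 203 - (-40) = 243
p × q = (-223, 145, 243)
|p × q| = √((-223)² + 145² + 243²) = √129803 ≈ 360.2818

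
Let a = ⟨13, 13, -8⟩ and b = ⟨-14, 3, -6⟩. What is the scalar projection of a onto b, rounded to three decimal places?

-6.119

a · b = 13·(-14) + 13·3 + (-8)·(-6) = -182 + 39 + 48 = -95
|b| = √(196 + 9 + 36) = √241 ≈ 15.5242
comp_b a = -95 / √241 ≈ -6.119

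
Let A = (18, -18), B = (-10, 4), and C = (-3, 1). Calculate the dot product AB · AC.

AB = B − A = (-28, 22)
AC = C − A = (-21, 19)
AB · AC = (-28)·(-21) + 22·19 = 588 + 418 = 1006

1006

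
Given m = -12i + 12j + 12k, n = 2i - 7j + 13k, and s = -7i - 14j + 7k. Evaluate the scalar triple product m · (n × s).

-3780

n × s:
i: (-7)·7 - 13·(-14) = -49 - (-182) = 133
j: 13·(-7) - 2·7 = -91 - 14 = -105
k: 2·(-14) - (-7)·(-7) = -28 - 49 = -77
n × s = (133, -105, -77)
m · (n × s) = (-12)·133 + 12·(-105) + 12·(-77) = -1596 - 1260 - 924 = -3780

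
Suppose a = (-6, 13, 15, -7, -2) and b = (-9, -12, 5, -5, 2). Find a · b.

4

a · b = (-6)·(-9) + 13·(-12) + 15·5 + (-7)·(-5) + (-2)·2 = 54 - 156 + 75 + 35 - 4 = 4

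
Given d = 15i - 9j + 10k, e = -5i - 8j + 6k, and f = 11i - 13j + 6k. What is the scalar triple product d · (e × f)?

1116

e × f:
i: (-8)·6 - 6·(-13) = -48 - (-78) = 30
j: 6·11 - (-5)·6 = 66 - (-30) = 96
k: (-5)·(-13) - (-8)·11 = 65 - (-88) = 153
e × f = (30, 96, 153)
d · (e × f) = 15·30 + (-9)·96 + 10·153 = 450 - 864 + 1530 = 1116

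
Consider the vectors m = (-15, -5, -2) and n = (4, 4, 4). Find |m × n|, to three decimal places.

i: (-5)·4 - (-2)·4 = -20 - (-8) = -12
j: (-2)·4 - (-15)·4 = -8 - (-60) = 52
k: (-15)·4 - (-5)·4 = -60 - (-20) = -40
m × n = (-12, 52, -40)
|m × n| = √((-12)² + 52² + (-40)²) = √4448 ≈ 66.6933

66.693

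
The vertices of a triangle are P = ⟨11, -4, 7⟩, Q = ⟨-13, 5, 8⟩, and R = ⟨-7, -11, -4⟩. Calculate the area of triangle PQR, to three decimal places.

PQ = (-24, 9, 1),  PR = (-18, -7, -11)
i: 9·(-11) - 1·(-7) = -99 - (-7) = -92
j: 1·(-18) - (-24)·(-11) = -18 - 264 = -282
k: (-24)·(-7) - 9·(-18) = 168 - (-162) = 330
PQ × PR = (-92, -282, 330)
|PQ × PR| = √196888 ≈ 443.7206
area = ½ · 443.7206 ≈ 221.860

221.860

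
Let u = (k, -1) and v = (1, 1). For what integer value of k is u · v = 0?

1

u · v = k·1 + (-1)·1 = -1 + 1k
Set equal to 0: 1k = 1, so k = 1.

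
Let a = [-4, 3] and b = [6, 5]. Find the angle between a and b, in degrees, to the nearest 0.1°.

a · b = (-4)·6 + 3·5 = -24 + 15 = -9
|a|² = 16 + 9 = 25,  |a| = √25 ≈ 5.000000
|b|² = 36 + 25 = 61,  |b| = √61 ≈ 7.810250
cos θ = -9 / (5.000000 · 7.810250) ≈ -0.23047
θ = arccos(-0.23047) ≈ 103.3°

103.3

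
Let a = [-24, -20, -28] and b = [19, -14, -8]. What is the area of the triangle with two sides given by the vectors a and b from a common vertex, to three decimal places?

522.172

i: (-20)·(-8) - (-28)·(-14) = 160 - 392 = -232
j: (-28)·19 - (-24)·(-8) = -532 - 192 = -724
k: (-24)·(-14) - (-20)·19 = 336 - (-380) = 716
a × b = (-232, -724, 716)
|a × b| = √((-232)² + (-724)² + 716²) = √1090656 ≈ 1044.3448
area = ½ · 1044.3448 ≈ 522.172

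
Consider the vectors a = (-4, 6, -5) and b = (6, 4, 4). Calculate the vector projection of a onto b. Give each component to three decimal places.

a · b = (-4)·6 + 6·4 + (-5)·4 = -24 + 24 - 20 = -20
|b|² = 36 + 16 + 16 = 68
proj_b a = (-20/68) · (6, 4, 4) ≈ (-1.765, -1.176, -1.176)

(-1.765, -1.176, -1.176)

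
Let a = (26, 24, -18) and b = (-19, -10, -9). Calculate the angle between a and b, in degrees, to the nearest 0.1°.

a · b = 26·(-19) + 24·(-10) + (-18)·(-9) = -494 - 240 + 162 = -572
|a|² = 676 + 576 + 324 = 1576,  |a| = √1576 ≈ 39.698866
|b|² = 361 + 100 + 81 = 542,  |b| = √542 ≈ 23.280893
cos θ = -572 / (39.698866 · 23.280893) ≈ -0.61890
θ = arccos(-0.61890) ≈ 128.2°

128.2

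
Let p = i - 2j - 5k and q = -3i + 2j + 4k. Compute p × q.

i: (-2)·4 - (-5)·2 = -8 - (-10) = 2
j: (-5)·(-3) - 1·4 = 15 - 4 = 11
k: 1·2 - (-2)·(-3) = 2 - 6 = -4
p × q = (2, 11, -4)

(2, 11, -4)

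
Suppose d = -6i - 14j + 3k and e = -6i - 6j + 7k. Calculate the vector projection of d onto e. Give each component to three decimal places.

(-6.992, -6.992, 8.157)

d · e = (-6)·(-6) + (-14)·(-6) + 3·7 = 36 + 84 + 21 = 141
|e|² = 36 + 36 + 49 = 121
proj_e d = (141/121) · (-6, -6, 7) ≈ (-6.992, -6.992, 8.157)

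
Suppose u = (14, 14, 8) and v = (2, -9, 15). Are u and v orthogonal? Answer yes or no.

u · v = 14·2 + 14·(-9) + 8·15 = 28 - 126 + 120 = 22
Nonzero, so the vectors are not orthogonal.

no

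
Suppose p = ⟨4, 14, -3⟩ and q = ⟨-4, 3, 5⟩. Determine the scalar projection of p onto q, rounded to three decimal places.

p · q = 4·(-4) + 14·3 + (-3)·5 = -16 + 42 - 15 = 11
|q| = √(16 + 9 + 25) = √50 ≈ 7.0711
comp_q p = 11 / √50 ≈ 1.556

1.556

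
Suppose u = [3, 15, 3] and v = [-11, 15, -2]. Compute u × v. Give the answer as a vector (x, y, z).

(-75, -27, 210)

i: 15·(-2) - 3·15 = -30 - 45 = -75
j: 3·(-11) - 3·(-2) = -33 - (-6) = -27
k: 3·15 - 15·(-11) = 45 - (-165) = 210
u × v = (-75, -27, 210)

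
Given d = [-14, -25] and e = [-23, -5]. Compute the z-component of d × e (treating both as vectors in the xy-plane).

(-14)·(-5) - (-25)·(-23) = 70 - 575 = -505

-505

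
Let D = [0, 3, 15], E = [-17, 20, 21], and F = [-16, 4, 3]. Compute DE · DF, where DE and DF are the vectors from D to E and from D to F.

DE = E − D = (-17, 17, 6)
DF = F − D = (-16, 1, -12)
DE · DF = (-17)·(-16) + 17·1 + 6·(-12) = 272 + 17 - 72 = 217

217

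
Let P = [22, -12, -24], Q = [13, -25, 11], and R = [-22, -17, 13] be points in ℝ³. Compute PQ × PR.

PQ = (-9, -13, 35)
PR = (-44, -5, 37)
i: (-13)·37 - 35·(-5) = -481 - (-175) = -306
j: 35·(-44) - (-9)·37 = -1540 - (-333) = -1207
k: (-9)·(-5) - (-13)·(-44) = 45 - 572 = -527
PQ × PR = (-306, -1207, -527)

(-306, -1207, -527)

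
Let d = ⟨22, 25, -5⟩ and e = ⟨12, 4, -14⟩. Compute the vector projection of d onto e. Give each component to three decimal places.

(14.629, 4.876, -17.067)

d · e = 22·12 + 25·4 + (-5)·(-14) = 264 + 100 + 70 = 434
|e|² = 144 + 16 + 196 = 356
proj_e d = (434/356) · (12, 4, -14) ≈ (14.629, 4.876, -17.067)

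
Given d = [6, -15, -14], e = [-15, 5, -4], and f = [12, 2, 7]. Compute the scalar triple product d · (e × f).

e × f:
i: 5·7 - (-4)·2 = 35 - (-8) = 43
j: (-4)·12 - (-15)·7 = -48 - (-105) = 57
k: (-15)·2 - 5·12 = -30 - 60 = -90
e × f = (43, 57, -90)
d · (e × f) = 6·43 + (-15)·57 + (-14)·(-90) = 258 - 855 + 1260 = 663

663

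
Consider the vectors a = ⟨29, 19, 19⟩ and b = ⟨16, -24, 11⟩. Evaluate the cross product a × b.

(665, -15, -1000)

i: 19·11 - 19·(-24) = 209 - (-456) = 665
j: 19·16 - 29·11 = 304 - 319 = -15
k: 29·(-24) - 19·16 = -696 - 304 = -1000
a × b = (665, -15, -1000)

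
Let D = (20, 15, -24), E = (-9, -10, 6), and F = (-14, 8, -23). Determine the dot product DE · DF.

1191

DE = E − D = (-29, -25, 30)
DF = F − D = (-34, -7, 1)
DE · DF = (-29)·(-34) + (-25)·(-7) + 30·1 = 986 + 175 + 30 = 1191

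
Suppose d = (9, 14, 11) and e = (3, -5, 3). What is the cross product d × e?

i: 14·3 - 11·(-5) = 42 - (-55) = 97
j: 11·3 - 9·3 = 33 - 27 = 6
k: 9·(-5) - 14·3 = -45 - 42 = -87
d × e = (97, 6, -87)

(97, 6, -87)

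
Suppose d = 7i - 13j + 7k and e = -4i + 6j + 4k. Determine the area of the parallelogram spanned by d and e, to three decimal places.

109.873

i: (-13)·4 - 7·6 = -52 - 42 = -94
j: 7·(-4) - 7·4 = -28 - 28 = -56
k: 7·6 - (-13)·(-4) = 42 - 52 = -10
d × e = (-94, -56, -10)
|d × e| = √((-94)² + (-56)² + (-10)²) = √12072 ≈ 109.8727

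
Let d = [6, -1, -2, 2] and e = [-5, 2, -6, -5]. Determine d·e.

d · e = 6·(-5) + (-1)·2 + (-2)·(-6) + 2·(-5) = -30 - 2 + 12 - 10 = -30

-30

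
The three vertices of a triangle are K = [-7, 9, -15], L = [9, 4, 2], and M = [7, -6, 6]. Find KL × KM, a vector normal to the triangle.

(150, -98, -170)

KL = (16, -5, 17)
KM = (14, -15, 21)
i: (-5)·21 - 17·(-15) = -105 - (-255) = 150
j: 17·14 - 16·21 = 238 - 336 = -98
k: 16·(-15) - (-5)·14 = -240 - (-70) = -170
KL × KM = (150, -98, -170)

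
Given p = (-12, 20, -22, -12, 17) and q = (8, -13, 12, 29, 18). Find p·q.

p · q = (-12)·8 + 20·(-13) + (-22)·12 + (-12)·29 + 17·18 = -96 - 260 - 264 - 348 + 306 = -662

-662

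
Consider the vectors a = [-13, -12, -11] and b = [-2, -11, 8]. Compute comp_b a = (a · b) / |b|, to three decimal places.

a · b = (-13)·(-2) + (-12)·(-11) + (-11)·8 = 26 + 132 - 88 = 70
|b| = √(4 + 121 + 64) = √189 ≈ 13.7477
comp_b a = 70 / √189 ≈ 5.092

5.092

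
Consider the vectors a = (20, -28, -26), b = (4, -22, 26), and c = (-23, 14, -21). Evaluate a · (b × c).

28052

b × c:
i: (-22)·(-21) - 26·14 = 462 - 364 = 98
j: 26·(-23) - 4·(-21) = -598 - (-84) = -514
k: 4·14 - (-22)·(-23) = 56 - 506 = -450
b × c = (98, -514, -450)
a · (b × c) = 20·98 + (-28)·(-514) + (-26)·(-450) = 1960 + 14392 + 11700 = 28052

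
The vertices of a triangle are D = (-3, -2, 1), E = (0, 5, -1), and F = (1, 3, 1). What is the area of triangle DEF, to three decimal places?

DE = (3, 7, -2),  DF = (4, 5, 0)
i: 7·0 - (-2)·5 = 0 - (-10) = 10
j: (-2)·4 - 3·0 = -8 - 0 = -8
k: 3·5 - 7·4 = 15 - 28 = -13
DE × DF = (10, -8, -13)
|DE × DF| = √333 ≈ 18.2483
area = ½ · 18.2483 ≈ 9.124

9.124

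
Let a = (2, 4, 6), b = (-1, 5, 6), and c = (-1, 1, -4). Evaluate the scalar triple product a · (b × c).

b × c:
i: 5·(-4) - 6·1 = -20 - 6 = -26
j: 6·(-1) - (-1)·(-4) = -6 - 4 = -10
k: (-1)·1 - 5·(-1) = -1 - (-5) = 4
b × c = (-26, -10, 4)
a · (b × c) = 2·(-26) + 4·(-10) + 6·4 = -52 - 40 + 24 = -68

-68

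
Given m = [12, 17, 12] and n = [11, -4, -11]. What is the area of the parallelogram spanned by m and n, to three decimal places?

i: 17·(-11) - 12·(-4) = -187 - (-48) = -139
j: 12·11 - 12·(-11) = 132 - (-132) = 264
k: 12·(-4) - 17·11 = -48 - 187 = -235
m × n = (-139, 264, -235)
|m × n| = √((-139)² + 264² + (-235)²) = √144242 ≈ 379.7920

379.792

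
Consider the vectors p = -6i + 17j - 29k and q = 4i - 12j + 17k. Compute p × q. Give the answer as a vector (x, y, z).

i: 17·17 - (-29)·(-12) = 289 - 348 = -59
j: (-29)·4 - (-6)·17 = -116 - (-102) = -14
k: (-6)·(-12) - 17·4 = 72 - 68 = 4
p × q = (-59, -14, 4)

(-59, -14, 4)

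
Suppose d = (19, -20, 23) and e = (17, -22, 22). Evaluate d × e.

i: (-20)·22 - 23·(-22) = -440 - (-506) = 66
j: 23·17 - 19·22 = 391 - 418 = -27
k: 19·(-22) - (-20)·17 = -418 - (-340) = -78
d × e = (66, -27, -78)

(66, -27, -78)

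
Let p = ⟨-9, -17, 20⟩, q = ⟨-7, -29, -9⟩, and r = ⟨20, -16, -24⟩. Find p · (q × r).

14788

q × r:
i: (-29)·(-24) - (-9)·(-16) = 696 - 144 = 552
j: (-9)·20 - (-7)·(-24) = -180 - 168 = -348
k: (-7)·(-16) - (-29)·20 = 112 - (-580) = 692
q × r = (552, -348, 692)
p · (q × r) = (-9)·552 + (-17)·(-348) + 20·692 = -4968 + 5916 + 13840 = 14788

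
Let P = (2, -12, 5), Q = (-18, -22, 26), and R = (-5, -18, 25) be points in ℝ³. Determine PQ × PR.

(-74, 253, 50)

PQ = (-20, -10, 21)
PR = (-7, -6, 20)
i: (-10)·20 - 21·(-6) = -200 - (-126) = -74
j: 21·(-7) - (-20)·20 = -147 - (-400) = 253
k: (-20)·(-6) - (-10)·(-7) = 120 - 70 = 50
PQ × PR = (-74, 253, 50)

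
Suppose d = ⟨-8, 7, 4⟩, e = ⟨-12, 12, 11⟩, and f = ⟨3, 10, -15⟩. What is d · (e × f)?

e × f:
i: 12·(-15) - 11·10 = -180 - 110 = -290
j: 11·3 - (-12)·(-15) = 33 - 180 = -147
k: (-12)·10 - 12·3 = -120 - 36 = -156
e × f = (-290, -147, -156)
d · (e × f) = (-8)·(-290) + 7·(-147) + 4·(-156) = 2320 - 1029 - 624 = 667

667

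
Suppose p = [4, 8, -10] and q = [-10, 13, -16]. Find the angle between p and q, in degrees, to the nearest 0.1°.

43.2

p · q = 4·(-10) + 8·13 + (-10)·(-16) = -40 + 104 + 160 = 224
|p|² = 16 + 64 + 100 = 180,  |p| = √180 ≈ 13.416408
|q|² = 100 + 169 + 256 = 525,  |q| = √525 ≈ 22.912878
cos θ = 224 / (13.416408 · 22.912878) ≈ 0.72867
θ = arccos(0.72867) ≈ 43.2°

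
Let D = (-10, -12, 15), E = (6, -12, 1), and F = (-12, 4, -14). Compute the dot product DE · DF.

DE = E − D = (16, 0, -14)
DF = F − D = (-2, 16, -29)
DE · DF = 16·(-2) + 0·16 + (-14)·(-29) = -32 + 0 + 406 = 374

374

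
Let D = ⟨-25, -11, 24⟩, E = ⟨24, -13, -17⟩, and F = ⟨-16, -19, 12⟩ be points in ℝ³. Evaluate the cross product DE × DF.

DE = (49, -2, -41)
DF = (9, -8, -12)
i: (-2)·(-12) - (-41)·(-8) = 24 - 328 = -304
j: (-41)·9 - 49·(-12) = -369 - (-588) = 219
k: 49·(-8) - (-2)·9 = -392 - (-18) = -374
DE × DF = (-304, 219, -374)

(-304, 219, -374)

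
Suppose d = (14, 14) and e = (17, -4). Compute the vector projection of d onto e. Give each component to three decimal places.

d · e = 14·17 + 14·(-4) = 238 - 56 = 182
|e|² = 289 + 16 = 305
proj_e d = (182/305) · (17, -4) ≈ (10.144, -2.387)

(10.144, -2.387)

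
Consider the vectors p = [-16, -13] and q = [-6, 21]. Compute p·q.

p · q = (-16)·(-6) + (-13)·21 = 96 - 273 = -177

-177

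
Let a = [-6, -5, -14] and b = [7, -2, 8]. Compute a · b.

a · b = (-6)·7 + (-5)·(-2) + (-14)·8 = -42 + 10 - 112 = -144

-144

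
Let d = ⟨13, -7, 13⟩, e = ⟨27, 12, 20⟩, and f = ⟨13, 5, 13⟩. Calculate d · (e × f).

1092

e × f:
i: 12·13 - 20·5 = 156 - 100 = 56
j: 20·13 - 27·13 = 260 - 351 = -91
k: 27·5 - 12·13 = 135 - 156 = -21
e × f = (56, -91, -21)
d · (e × f) = 13·56 + (-7)·(-91) + 13·(-21) = 728 + 637 - 273 = 1092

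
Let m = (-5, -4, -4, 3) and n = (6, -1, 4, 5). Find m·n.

m · n = (-5)·6 + (-4)·(-1) + (-4)·4 + 3·5 = -30 + 4 - 16 + 15 = -27

-27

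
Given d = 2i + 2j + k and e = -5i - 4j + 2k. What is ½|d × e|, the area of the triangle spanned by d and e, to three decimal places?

6.103

i: 2·2 - 1·(-4) = 4 - (-4) = 8
j: 1·(-5) - 2·2 = -5 - 4 = -9
k: 2·(-4) - 2·(-5) = -8 - (-10) = 2
d × e = (8, -9, 2)
|d × e| = √(8² + (-9)² + 2²) = √149 ≈ 12.2066
area = ½ · 12.2066 ≈ 6.103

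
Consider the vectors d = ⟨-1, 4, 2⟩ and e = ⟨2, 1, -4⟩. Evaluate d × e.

(-18, 0, -9)

i: 4·(-4) - 2·1 = -16 - 2 = -18
j: 2·2 - (-1)·(-4) = 4 - 4 = 0
k: (-1)·1 - 4·2 = -1 - 8 = -9
d × e = (-18, 0, -9)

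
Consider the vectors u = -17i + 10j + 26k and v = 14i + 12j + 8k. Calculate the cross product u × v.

i: 10·8 - 26·12 = 80 - 312 = -232
j: 26·14 - (-17)·8 = 364 - (-136) = 500
k: (-17)·12 - 10·14 = -204 - 140 = -344
u × v = (-232, 500, -344)

(-232, 500, -344)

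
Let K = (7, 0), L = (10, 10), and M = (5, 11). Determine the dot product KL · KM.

KL = L − K = (3, 10)
KM = M − K = (-2, 11)
KL · KM = 3·(-2) + 10·11 = -6 + 110 = 104

104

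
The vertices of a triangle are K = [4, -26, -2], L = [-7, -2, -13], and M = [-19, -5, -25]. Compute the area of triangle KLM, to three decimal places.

KL = (-11, 24, -11),  KM = (-23, 21, -23)
i: 24·(-23) - (-11)·21 = -552 - (-231) = -321
j: (-11)·(-23) - (-11)·(-23) = 253 - 253 = 0
k: (-11)·21 - 24·(-23) = -231 - (-552) = 321
KL × KM = (-321, 0, 321)
|KL × KM| = √206082 ≈ 453.9626
area = ½ · 453.9626 ≈ 226.981

226.981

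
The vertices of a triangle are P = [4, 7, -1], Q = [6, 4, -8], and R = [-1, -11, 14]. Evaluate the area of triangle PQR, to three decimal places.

89.257

PQ = (2, -3, -7),  PR = (-5, -18, 15)
i: (-3)·15 - (-7)·(-18) = -45 - 126 = -171
j: (-7)·(-5) - 2·15 = 35 - 30 = 5
k: 2·(-18) - (-3)·(-5) = -36 - 15 = -51
PQ × PR = (-171, 5, -51)
|PQ × PR| = √31867 ≈ 178.5133
area = ½ · 178.5133 ≈ 89.257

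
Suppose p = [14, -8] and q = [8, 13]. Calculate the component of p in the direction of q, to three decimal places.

0.524

p · q = 14·8 + (-8)·13 = 112 - 104 = 8
|q| = √(64 + 169) = √233 ≈ 15.2643
comp_q p = 8 / √233 ≈ 0.524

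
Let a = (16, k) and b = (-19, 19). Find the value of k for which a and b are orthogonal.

a · b = 16·(-19) + k·19 = -304 + 19k
Set equal to 0: 19k = 304, so k = 16.

16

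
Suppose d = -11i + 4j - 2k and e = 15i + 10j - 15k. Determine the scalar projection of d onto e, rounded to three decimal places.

d · e = (-11)·15 + 4·10 + (-2)·(-15) = -165 + 40 + 30 = -95
|e| = √(225 + 100 + 225) = √550 ≈ 23.4521
comp_e d = -95 / √550 ≈ -4.051

-4.051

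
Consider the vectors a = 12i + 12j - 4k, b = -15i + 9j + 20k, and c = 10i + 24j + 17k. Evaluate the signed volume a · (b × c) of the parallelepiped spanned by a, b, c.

3336

b × c:
i: 9·17 - 20·24 = 153 - 480 = -327
j: 20·10 - (-15)·17 = 200 - (-255) = 455
k: (-15)·24 - 9·10 = -360 - 90 = -450
b × c = (-327, 455, -450)
a · (b × c) = 12·(-327) + 12·455 + (-4)·(-450) = -3924 + 5460 + 1800 = 3336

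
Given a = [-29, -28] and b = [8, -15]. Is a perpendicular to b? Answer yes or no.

a · b = (-29)·8 + (-28)·(-15) = -232 + 420 = 188
Nonzero, so the vectors are not orthogonal.

no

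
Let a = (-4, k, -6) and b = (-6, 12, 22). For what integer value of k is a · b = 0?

a · b = (-4)·(-6) + k·12 + (-6)·22 = -108 + 12k
Set equal to 0: 12k = 108, so k = 9.

9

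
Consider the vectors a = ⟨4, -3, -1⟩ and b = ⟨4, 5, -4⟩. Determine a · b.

a · b = 4·4 + (-3)·5 + (-1)·(-4) = 16 - 15 + 4 = 5

5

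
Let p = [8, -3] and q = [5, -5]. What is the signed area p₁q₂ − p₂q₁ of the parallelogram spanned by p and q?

8·(-5) - (-3)·5 = -40 - (-15) = -25

-25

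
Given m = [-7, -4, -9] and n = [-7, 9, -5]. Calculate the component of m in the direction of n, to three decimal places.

m · n = (-7)·(-7) + (-4)·9 + (-9)·(-5) = 49 - 36 + 45 = 58
|n| = √(49 + 81 + 25) = √155 ≈ 12.4499
comp_n m = 58 / √155 ≈ 4.659

4.659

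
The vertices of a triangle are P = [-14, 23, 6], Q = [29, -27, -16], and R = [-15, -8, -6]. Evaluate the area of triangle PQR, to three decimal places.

743.111

PQ = (43, -50, -22),  PR = (-1, -31, -12)
i: (-50)·(-12) - (-22)·(-31) = 600 - 682 = -82
j: (-22)·(-1) - 43·(-12) = 22 - (-516) = 538
k: 43·(-31) - (-50)·(-1) = -1333 - 50 = -1383
PQ × PR = (-82, 538, -1383)
|PQ × PR| = √2208857 ≈ 1486.2224
area = ½ · 1486.2224 ≈ 743.111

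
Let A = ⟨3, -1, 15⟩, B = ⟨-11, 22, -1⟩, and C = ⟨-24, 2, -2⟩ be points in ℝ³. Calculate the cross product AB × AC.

(-343, 194, 579)

AB = (-14, 23, -16)
AC = (-27, 3, -17)
i: 23·(-17) - (-16)·3 = -391 - (-48) = -343
j: (-16)·(-27) - (-14)·(-17) = 432 - 238 = 194
k: (-14)·3 - 23·(-27) = -42 - (-621) = 579
AB × AC = (-343, 194, 579)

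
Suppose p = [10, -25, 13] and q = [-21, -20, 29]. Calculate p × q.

i: (-25)·29 - 13·(-20) = -725 - (-260) = -465
j: 13·(-21) - 10·29 = -273 - 290 = -563
k: 10·(-20) - (-25)·(-21) = -200 - 525 = -725
p × q = (-465, -563, -725)

(-465, -563, -725)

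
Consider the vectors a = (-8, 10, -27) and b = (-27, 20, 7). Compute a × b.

(610, 785, 110)

i: 10·7 - (-27)·20 = 70 - (-540) = 610
j: (-27)·(-27) - (-8)·7 = 729 - (-56) = 785
k: (-8)·20 - 10·(-27) = -160 - (-270) = 110
a × b = (610, 785, 110)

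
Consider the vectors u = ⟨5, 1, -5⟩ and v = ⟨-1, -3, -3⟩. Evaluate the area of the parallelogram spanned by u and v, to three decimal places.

30.332

i: 1·(-3) - (-5)·(-3) = -3 - 15 = -18
j: (-5)·(-1) - 5·(-3) = 5 - (-15) = 20
k: 5·(-3) - 1·(-1) = -15 - (-1) = -14
u × v = (-18, 20, -14)
|u × v| = √((-18)² + 20² + (-14)²) = √920 ≈ 30.3315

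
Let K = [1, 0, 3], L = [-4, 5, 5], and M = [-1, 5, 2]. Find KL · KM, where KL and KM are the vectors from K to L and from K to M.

33

KL = L − K = (-5, 5, 2)
KM = M − K = (-2, 5, -1)
KL · KM = (-5)·(-2) + 5·5 + 2·(-1) = 10 + 25 - 2 = 33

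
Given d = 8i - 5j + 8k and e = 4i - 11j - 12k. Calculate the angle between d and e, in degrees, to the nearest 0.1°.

92.5

d · e = 8·4 + (-5)·(-11) + 8·(-12) = 32 + 55 - 96 = -9
|d|² = 64 + 25 + 64 = 153,  |d| = √153 ≈ 12.369317
|e|² = 16 + 121 + 144 = 281,  |e| = √281 ≈ 16.763055
cos θ = -9 / (12.369317 · 16.763055) ≈ -0.04341
θ = arccos(-0.04341) ≈ 92.5°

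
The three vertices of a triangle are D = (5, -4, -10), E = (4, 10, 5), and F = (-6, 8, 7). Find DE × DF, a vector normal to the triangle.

(58, -148, 142)

DE = (-1, 14, 15)
DF = (-11, 12, 17)
i: 14·17 - 15·12 = 238 - 180 = 58
j: 15·(-11) - (-1)·17 = -165 - (-17) = -148
k: (-1)·12 - 14·(-11) = -12 - (-154) = 142
DE × DF = (58, -148, 142)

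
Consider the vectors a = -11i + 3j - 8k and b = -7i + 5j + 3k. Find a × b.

(49, 89, -34)

i: 3·3 - (-8)·5 = 9 - (-40) = 49
j: (-8)·(-7) - (-11)·3 = 56 - (-33) = 89
k: (-11)·5 - 3·(-7) = -55 - (-21) = -34
a × b = (49, 89, -34)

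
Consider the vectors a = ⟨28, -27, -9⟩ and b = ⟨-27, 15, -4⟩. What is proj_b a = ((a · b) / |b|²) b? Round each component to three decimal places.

(31.314, -17.397, 4.639)

a · b = 28·(-27) + (-27)·15 + (-9)·(-4) = -756 - 405 + 36 = -1125
|b|² = 729 + 225 + 16 = 970
proj_b a = (-1125/970) · (-27, 15, -4) ≈ (31.314, -17.397, 4.639)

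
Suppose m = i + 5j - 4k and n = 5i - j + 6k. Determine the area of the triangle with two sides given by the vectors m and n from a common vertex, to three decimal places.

22.517

i: 5·6 - (-4)·(-1) = 30 - 4 = 26
j: (-4)·5 - 1·6 = -20 - 6 = -26
k: 1·(-1) - 5·5 = -1 - 25 = -26
m × n = (26, -26, -26)
|m × n| = √(26² + (-26)² + (-26)²) = √2028 ≈ 45.0333
area = ½ · 45.0333 ≈ 22.517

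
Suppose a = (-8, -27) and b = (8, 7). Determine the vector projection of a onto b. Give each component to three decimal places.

(-17.912, -15.673)

a · b = (-8)·8 + (-27)·7 = -64 - 189 = -253
|b|² = 64 + 49 = 113
proj_b a = (-253/113) · (8, 7) ≈ (-17.912, -15.673)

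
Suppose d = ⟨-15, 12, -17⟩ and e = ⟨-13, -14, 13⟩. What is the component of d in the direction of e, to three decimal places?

d · e = (-15)·(-13) + 12·(-14) + (-17)·13 = 195 - 168 - 221 = -194
|e| = √(169 + 196 + 169) = √534 ≈ 23.1084
comp_e d = -194 / √534 ≈ -8.395

-8.395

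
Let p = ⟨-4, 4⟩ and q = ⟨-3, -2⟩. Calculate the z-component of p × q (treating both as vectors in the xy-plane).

20

(-4)·(-2) - 4·(-3) = 8 - (-12) = 20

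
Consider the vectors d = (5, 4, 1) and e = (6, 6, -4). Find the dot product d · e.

d · e = 5·6 + 4·6 + 1·(-4) = 30 + 24 - 4 = 50

50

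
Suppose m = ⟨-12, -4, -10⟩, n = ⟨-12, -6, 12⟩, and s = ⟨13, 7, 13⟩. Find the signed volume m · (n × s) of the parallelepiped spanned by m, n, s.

n × s:
i: (-6)·13 - 12·7 = -78 - 84 = -162
j: 12·13 - (-12)·13 = 156 - (-156) = 312
k: (-12)·7 - (-6)·13 = -84 - (-78) = -6
n × s = (-162, 312, -6)
m · (n × s) = (-12)·(-162) + (-4)·312 + (-10)·(-6) = 1944 - 1248 + 60 = 756

756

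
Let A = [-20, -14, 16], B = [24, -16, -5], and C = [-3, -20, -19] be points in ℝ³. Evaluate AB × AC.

(-56, 1183, -230)

AB = (44, -2, -21)
AC = (17, -6, -35)
i: (-2)·(-35) - (-21)·(-6) = 70 - 126 = -56
j: (-21)·17 - 44·(-35) = -357 - (-1540) = 1183
k: 44·(-6) - (-2)·17 = -264 - (-34) = -230
AB × AC = (-56, 1183, -230)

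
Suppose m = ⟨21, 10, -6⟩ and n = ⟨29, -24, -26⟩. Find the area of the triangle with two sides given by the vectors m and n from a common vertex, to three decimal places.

i: 10·(-26) - (-6)·(-24) = -260 - 144 = -404
j: (-6)·29 - 21·(-26) = -174 - (-546) = 372
k: 21·(-24) - 10·29 = -504 - 290 = -794
m × n = (-404, 372, -794)
|m × n| = √((-404)² + 372² + (-794)²) = √932036 ≈ 965.4201
area = ½ · 965.4201 ≈ 482.710

482.710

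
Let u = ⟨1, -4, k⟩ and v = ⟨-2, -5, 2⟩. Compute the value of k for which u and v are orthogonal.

u · v = 1·(-2) + (-4)·(-5) + k·2 = 18 + 2k
Set equal to 0: 2k = -18, so k = -9.

-9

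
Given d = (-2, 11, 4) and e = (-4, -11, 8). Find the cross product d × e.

i: 11·8 - 4·(-11) = 88 - (-44) = 132
j: 4·(-4) - (-2)·8 = -16 - (-16) = 0
k: (-2)·(-11) - 11·(-4) = 22 - (-44) = 66
d × e = (132, 0, 66)

(132, 0, 66)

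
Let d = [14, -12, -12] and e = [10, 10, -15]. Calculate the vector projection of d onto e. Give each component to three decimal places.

d · e = 14·10 + (-12)·10 + (-12)·(-15) = 140 - 120 + 180 = 200
|e|² = 100 + 100 + 225 = 425
proj_e d = (200/425) · (10, 10, -15) ≈ (4.706, 4.706, -7.059)

(4.706, 4.706, -7.059)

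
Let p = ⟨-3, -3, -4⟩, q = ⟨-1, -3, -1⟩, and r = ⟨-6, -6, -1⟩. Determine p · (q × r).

q × r:
i: (-3)·(-1) - (-1)·(-6) = 3 - 6 = -3
j: (-1)·(-6) - (-1)·(-1) = 6 - 1 = 5
k: (-1)·(-6) - (-3)·(-6) = 6 - 18 = -12
q × r = (-3, 5, -12)
p · (q × r) = (-3)·(-3) + (-3)·5 + (-4)·(-12) = 9 - 15 + 48 = 42

42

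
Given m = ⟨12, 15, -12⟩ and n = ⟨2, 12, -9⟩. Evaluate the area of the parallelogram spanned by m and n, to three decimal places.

i: 15·(-9) - (-12)·12 = -135 - (-144) = 9
j: (-12)·2 - 12·(-9) = -24 - (-108) = 84
k: 12·12 - 15·2 = 144 - 30 = 114
m × n = (9, 84, 114)
|m × n| = √(9² + 84² + 114²) = √20133 ≈ 141.8908

141.891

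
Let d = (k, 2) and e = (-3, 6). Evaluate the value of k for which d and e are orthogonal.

d · e = k·(-3) + 2·6 = 12 - 3k
Set equal to 0: -3k = -12, so k = 4.

4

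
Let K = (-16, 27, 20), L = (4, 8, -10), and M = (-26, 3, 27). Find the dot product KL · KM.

46

KL = L − K = (20, -19, -30)
KM = M − K = (-10, -24, 7)
KL · KM = 20·(-10) + (-19)·(-24) + (-30)·7 = -200 + 456 - 210 = 46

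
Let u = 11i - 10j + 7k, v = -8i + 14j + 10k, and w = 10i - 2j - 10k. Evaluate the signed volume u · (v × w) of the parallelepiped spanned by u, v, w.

-2388

v × w:
i: 14·(-10) - 10·(-2) = -140 - (-20) = -120
j: 10·10 - (-8)·(-10) = 100 - 80 = 20
k: (-8)·(-2) - 14·10 = 16 - 140 = -124
v × w = (-120, 20, -124)
u · (v × w) = 11·(-120) + (-10)·20 + 7·(-124) = -1320 - 200 - 868 = -2388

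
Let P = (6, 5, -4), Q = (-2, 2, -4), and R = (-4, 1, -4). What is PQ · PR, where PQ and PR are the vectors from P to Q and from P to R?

92

PQ = Q − P = (-8, -3, 0)
PR = R − P = (-10, -4, 0)
PQ · PR = (-8)·(-10) + (-3)·(-4) + 0·0 = 80 + 12 + 0 = 92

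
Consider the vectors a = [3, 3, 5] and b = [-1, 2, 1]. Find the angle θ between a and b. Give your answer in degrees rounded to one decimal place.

60.1

a · b = 3·(-1) + 3·2 + 5·1 = -3 + 6 + 5 = 8
|a|² = 9 + 9 + 25 = 43,  |a| = √43 ≈ 6.557439
|b|² = 1 + 4 + 1 = 6,  |b| = √6 ≈ 2.449490
cos θ = 8 / (6.557439 · 2.449490) ≈ 0.49806
θ = arccos(0.49806) ≈ 60.1°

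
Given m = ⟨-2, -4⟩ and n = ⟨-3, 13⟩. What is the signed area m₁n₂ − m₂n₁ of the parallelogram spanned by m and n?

-38

(-2)·13 - (-4)·(-3) = -26 - 12 = -38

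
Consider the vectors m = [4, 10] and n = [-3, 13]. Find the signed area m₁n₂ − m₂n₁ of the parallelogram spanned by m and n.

82

4·13 - 10·(-3) = 52 - (-30) = 82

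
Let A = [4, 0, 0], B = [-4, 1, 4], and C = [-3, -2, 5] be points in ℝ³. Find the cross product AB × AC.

(13, 12, 23)

AB = (-8, 1, 4)
AC = (-7, -2, 5)
i: 1·5 - 4·(-2) = 5 - (-8) = 13
j: 4·(-7) - (-8)·5 = -28 - (-40) = 12
k: (-8)·(-2) - 1·(-7) = 16 - (-7) = 23
AB × AC = (13, 12, 23)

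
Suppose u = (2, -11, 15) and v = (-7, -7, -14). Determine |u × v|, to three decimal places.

i: (-11)·(-14) - 15·(-7) = 154 - (-105) = 259
j: 15·(-7) - 2·(-14) = -105 - (-28) = -77
k: 2·(-7) - (-11)·(-7) = -14 - 77 = -91
u × v = (259, -77, -91)
|u × v| = √(259² + (-77)² + (-91)²) = √81291 ≈ 285.1158

285.116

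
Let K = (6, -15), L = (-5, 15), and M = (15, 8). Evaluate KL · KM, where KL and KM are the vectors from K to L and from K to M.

KL = L − K = (-11, 30)
KM = M − K = (9, 23)
KL · KM = (-11)·9 + 30·23 = -99 + 690 = 591

591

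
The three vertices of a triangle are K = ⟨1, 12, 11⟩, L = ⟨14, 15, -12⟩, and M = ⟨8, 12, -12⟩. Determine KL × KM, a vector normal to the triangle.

(-69, 138, -21)

KL = (13, 3, -23)
KM = (7, 0, -23)
i: 3·(-23) - (-23)·0 = -69 - 0 = -69
j: (-23)·7 - 13·(-23) = -161 - (-299) = 138
k: 13·0 - 3·7 = 0 - 21 = -21
KL × KM = (-69, 138, -21)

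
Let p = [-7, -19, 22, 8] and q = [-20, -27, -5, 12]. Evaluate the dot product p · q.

p · q = (-7)·(-20) + (-19)·(-27) + 22·(-5) + 8·12 = 140 + 513 - 110 + 96 = 639

639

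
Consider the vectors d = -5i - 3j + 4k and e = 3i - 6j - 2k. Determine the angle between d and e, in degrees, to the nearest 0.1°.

95.8

d · e = (-5)·3 + (-3)·(-6) + 4·(-2) = -15 + 18 - 8 = -5
|d|² = 25 + 9 + 16 = 50,  |d| = √50 ≈ 7.071068
|e|² = 9 + 36 + 4 = 49,  |e| = √49 ≈ 7.000000
cos θ = -5 / (7.071068 · 7.000000) ≈ -0.10102
θ = arccos(-0.10102) ≈ 95.8°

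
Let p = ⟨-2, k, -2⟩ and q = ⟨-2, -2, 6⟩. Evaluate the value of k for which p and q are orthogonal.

p · q = (-2)·(-2) + k·(-2) + (-2)·6 = -8 - 2k
Set equal to 0: -2k = 8, so k = -4.

-4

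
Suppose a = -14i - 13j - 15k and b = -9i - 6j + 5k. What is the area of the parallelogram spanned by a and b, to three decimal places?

i: (-13)·5 - (-15)·(-6) = -65 - 90 = -155
j: (-15)·(-9) - (-14)·5 = 135 - (-70) = 205
k: (-14)·(-6) - (-13)·(-9) = 84 - 117 = -33
a × b = (-155, 205, -33)
|a × b| = √((-155)² + 205² + (-33)²) = √67139 ≈ 259.1119

259.112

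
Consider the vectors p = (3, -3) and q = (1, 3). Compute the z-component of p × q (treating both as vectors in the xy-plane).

3·3 - (-3)·1 = 9 - (-3) = 12

12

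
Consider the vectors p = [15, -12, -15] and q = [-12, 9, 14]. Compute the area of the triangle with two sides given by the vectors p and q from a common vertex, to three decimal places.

22.749

i: (-12)·14 - (-15)·9 = -168 - (-135) = -33
j: (-15)·(-12) - 15·14 = 180 - 210 = -30
k: 15·9 - (-12)·(-12) = 135 - 144 = -9
p × q = (-33, -30, -9)
|p × q| = √((-33)² + (-30)² + (-9)²) = √2070 ≈ 45.4973
area = ½ · 45.4973 ≈ 22.749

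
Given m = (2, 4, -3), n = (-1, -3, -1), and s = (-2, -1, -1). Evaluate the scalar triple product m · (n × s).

23

n × s:
i: (-3)·(-1) - (-1)·(-1) = 3 - 1 = 2
j: (-1)·(-2) - (-1)·(-1) = 2 - 1 = 1
k: (-1)·(-1) - (-3)·(-2) = 1 - 6 = -5
n × s = (2, 1, -5)
m · (n × s) = 2·2 + 4·1 + (-3)·(-5) = 4 + 4 + 15 = 23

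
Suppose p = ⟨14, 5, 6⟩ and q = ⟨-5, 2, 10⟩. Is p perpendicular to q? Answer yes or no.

p · q = 14·(-5) + 5·2 + 6·10 = -70 + 10 + 60 = 0
Zero, so the vectors are orthogonal.

yes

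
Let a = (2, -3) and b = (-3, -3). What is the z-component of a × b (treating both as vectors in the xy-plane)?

2·(-3) - (-3)·(-3) = -6 - 9 = -15

-15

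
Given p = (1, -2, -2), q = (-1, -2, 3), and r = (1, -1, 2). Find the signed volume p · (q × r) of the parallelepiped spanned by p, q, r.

q × r:
i: (-2)·2 - 3·(-1) = -4 - (-3) = -1
j: 3·1 - (-1)·2 = 3 - (-2) = 5
k: (-1)·(-1) - (-2)·1 = 1 - (-2) = 3
q × r = (-1, 5, 3)
p · (q × r) = 1·(-1) + (-2)·5 + (-2)·3 = -1 - 10 - 6 = -17

-17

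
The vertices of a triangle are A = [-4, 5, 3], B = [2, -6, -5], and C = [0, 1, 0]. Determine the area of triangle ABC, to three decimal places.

AB = (6, -11, -8),  AC = (4, -4, -3)
i: (-11)·(-3) - (-8)·(-4) = 33 - 32 = 1
j: (-8)·4 - 6·(-3) = -32 - (-18) = -14
k: 6·(-4) - (-11)·4 = -24 - (-44) = 20
AB × AC = (1, -14, 20)
|AB × AC| = √597 ≈ 24.4336
area = ½ · 24.4336 ≈ 12.217

12.217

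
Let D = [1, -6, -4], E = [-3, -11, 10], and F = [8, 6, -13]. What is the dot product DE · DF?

-214

DE = E − D = (-4, -5, 14)
DF = F − D = (7, 12, -9)
DE · DF = (-4)·7 + (-5)·12 + 14·(-9) = -28 - 60 - 126 = -214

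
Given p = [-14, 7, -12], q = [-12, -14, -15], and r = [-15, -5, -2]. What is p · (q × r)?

q × r:
i: (-14)·(-2) - (-15)·(-5) = 28 - 75 = -47
j: (-15)·(-15) - (-12)·(-2) = 225 - 24 = 201
k: (-12)·(-5) - (-14)·(-15) = 60 - 210 = -150
q × r = (-47, 201, -150)
p · (q × r) = (-14)·(-47) + 7·201 + (-12)·(-150) = 658 + 1407 + 1800 = 3865

3865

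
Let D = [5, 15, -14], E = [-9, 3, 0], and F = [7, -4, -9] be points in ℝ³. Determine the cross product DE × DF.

(206, 98, 290)

DE = (-14, -12, 14)
DF = (2, -19, 5)
i: (-12)·5 - 14·(-19) = -60 - (-266) = 206
j: 14·2 - (-14)·5 = 28 - (-70) = 98
k: (-14)·(-19) - (-12)·2 = 266 - (-24) = 290
DE × DF = (206, 98, 290)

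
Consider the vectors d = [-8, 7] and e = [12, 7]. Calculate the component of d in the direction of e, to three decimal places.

d · e = (-8)·12 + 7·7 = -96 + 49 = -47
|e| = √(144 + 49) = √193 ≈ 13.8924
comp_e d = -47 / √193 ≈ -3.383

-3.383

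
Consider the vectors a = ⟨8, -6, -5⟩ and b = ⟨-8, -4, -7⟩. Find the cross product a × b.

(22, 96, -80)

i: (-6)·(-7) - (-5)·(-4) = 42 - 20 = 22
j: (-5)·(-8) - 8·(-7) = 40 - (-56) = 96
k: 8·(-4) - (-6)·(-8) = -32 - 48 = -80
a × b = (22, 96, -80)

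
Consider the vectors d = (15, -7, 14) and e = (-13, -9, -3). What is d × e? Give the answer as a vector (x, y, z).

i: (-7)·(-3) - 14·(-9) = 21 - (-126) = 147
j: 14·(-13) - 15·(-3) = -182 - (-45) = -137
k: 15·(-9) - (-7)·(-13) = -135 - 91 = -226
d × e = (147, -137, -226)

(147, -137, -226)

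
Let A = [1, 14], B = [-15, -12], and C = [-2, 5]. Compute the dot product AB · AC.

AB = B − A = (-16, -26)
AC = C − A = (-3, -9)
AB · AC = (-16)·(-3) + (-26)·(-9) = 48 + 234 = 282

282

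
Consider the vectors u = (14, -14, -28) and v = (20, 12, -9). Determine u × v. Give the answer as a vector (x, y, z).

(462, -434, 448)

i: (-14)·(-9) - (-28)·12 = 126 - (-336) = 462
j: (-28)·20 - 14·(-9) = -560 - (-126) = -434
k: 14·12 - (-14)·20 = 168 - (-280) = 448
u × v = (462, -434, 448)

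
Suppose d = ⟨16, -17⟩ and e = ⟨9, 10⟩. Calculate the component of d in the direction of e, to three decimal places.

-1.933

d · e = 16·9 + (-17)·10 = 144 - 170 = -26
|e| = √(81 + 100) = √181 ≈ 13.4536
comp_e d = -26 / √181 ≈ -1.933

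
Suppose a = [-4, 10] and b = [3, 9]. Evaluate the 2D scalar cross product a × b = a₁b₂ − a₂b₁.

(-4)·9 - 10·3 = -36 - 30 = -66

-66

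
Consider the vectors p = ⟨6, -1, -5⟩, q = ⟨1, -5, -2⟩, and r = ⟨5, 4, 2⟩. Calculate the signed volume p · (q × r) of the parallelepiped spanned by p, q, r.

q × r:
i: (-5)·2 - (-2)·4 = -10 - (-8) = -2
j: (-2)·5 - 1·2 = -10 - 2 = -12
k: 1·4 - (-5)·5 = 4 - (-25) = 29
q × r = (-2, -12, 29)
p · (q × r) = 6·(-2) + (-1)·(-12) + (-5)·29 = -12 + 12 - 145 = -145

-145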